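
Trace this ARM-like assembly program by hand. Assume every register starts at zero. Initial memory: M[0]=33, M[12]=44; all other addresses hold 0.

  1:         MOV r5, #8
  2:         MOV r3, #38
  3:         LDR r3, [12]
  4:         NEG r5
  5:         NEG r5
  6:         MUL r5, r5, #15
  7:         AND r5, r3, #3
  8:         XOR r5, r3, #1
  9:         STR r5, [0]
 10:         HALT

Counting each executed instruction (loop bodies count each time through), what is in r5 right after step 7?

after MOV r5, #8: r5=8
after MOV r3, #38: r3=38
after LDR r3, [12]: r3=M[12]=44
after NEG r5: r5=-(8)=-8
after NEG r5: r5=-(-8)=8
after MUL r5, r5, #15: r5=8*15=120
after AND r5, r3, #3: r5=44&3=0
After step 7: r5 = 0.

0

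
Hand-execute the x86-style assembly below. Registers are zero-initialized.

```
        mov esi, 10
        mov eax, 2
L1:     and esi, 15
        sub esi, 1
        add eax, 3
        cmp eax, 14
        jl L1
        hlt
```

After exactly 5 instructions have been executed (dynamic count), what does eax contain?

mov esi, 10 → esi=10
mov eax, 2 → eax=2
and esi, 15 → esi=10&15=10
sub esi, 1 → esi=10-1=9
add eax, 3 → eax=2+3=5
After step 5: eax = 5.

5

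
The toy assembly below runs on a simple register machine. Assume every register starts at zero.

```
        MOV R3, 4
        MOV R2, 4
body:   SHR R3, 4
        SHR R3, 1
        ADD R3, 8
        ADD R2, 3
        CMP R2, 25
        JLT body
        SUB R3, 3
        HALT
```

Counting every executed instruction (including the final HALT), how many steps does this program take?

R3=4
R2=4
R3=4>>4=0
R3=0>>1=0
R3=0+8=8
R2=4+3=7
CMP R2, 25  (cmp 7,25)
JLT body: taken
R3=8>>4=0
R3=0>>1=0
R3=0+8=8
R2=7+3=10
CMP R2, 25  (cmp 10,25)
JLT body: taken
R3=8>>4=0
R3=0>>1=0
R3=0+8=8
R2=10+3=13
CMP R2, 25  (cmp 13,25)
JLT body: taken
R3=8>>4=0
R3=0>>1=0
R3=0+8=8
R2=13+3=16
CMP R2, 25  (cmp 16,25)
JLT body: taken
R3=8>>4=0
R3=0>>1=0
R3=0+8=8
R2=16+3=19
CMP R2, 25  (cmp 19,25)
JLT body: taken
R3=8>>4=0
R3=0>>1=0
R3=0+8=8
R2=19+3=22
CMP R2, 25  (cmp 22,25)
JLT body: taken
R3=8>>4=0
R3=0>>1=0
R3=0+8=8
R2=22+3=25
CMP R2, 25  (cmp 25,25)
JLT body: not taken
R3=8-3=5
halt.
Total executed instructions: 46.

46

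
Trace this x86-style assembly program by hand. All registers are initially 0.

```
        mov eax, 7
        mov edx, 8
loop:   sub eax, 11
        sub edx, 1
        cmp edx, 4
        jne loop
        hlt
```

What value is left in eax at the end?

-37

eax=7
edx=8
eax=7-11=-4
edx=8-1=7
cmp edx, 4  (cmp 7,4)
jne loop: taken
eax=(-4)-11=-15
edx=7-1=6
cmp edx, 4  (cmp 6,4)
jne loop: taken
eax=(-15)-11=-26
edx=6-1=5
cmp edx, 4  (cmp 5,4)
jne loop: taken
eax=(-26)-11=-37
edx=5-1=4
cmp edx, 4  (cmp 4,4)
jne loop: not taken
halt.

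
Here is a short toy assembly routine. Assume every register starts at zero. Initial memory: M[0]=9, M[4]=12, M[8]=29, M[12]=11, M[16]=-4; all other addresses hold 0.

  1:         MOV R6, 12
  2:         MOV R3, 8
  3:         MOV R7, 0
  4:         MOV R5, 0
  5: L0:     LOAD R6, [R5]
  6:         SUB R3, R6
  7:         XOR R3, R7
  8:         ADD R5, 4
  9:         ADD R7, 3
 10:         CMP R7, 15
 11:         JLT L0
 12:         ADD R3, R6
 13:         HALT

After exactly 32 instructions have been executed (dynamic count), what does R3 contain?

-61

after MOV R6, 12: R6=12
after MOV R3, 8: R3=8
after MOV R7, 0: R7=0
after MOV R5, 0: R5=0
after LOAD R6, [R5]: R6=M[0]=9
after SUB R3, R6: R3=8-9=-1
after XOR R3, R7: R3=(-1)^0=-1
after ADD R5, 4: R5=0+4=4
after ADD R7, 3: R7=0+3=3
CMP R7, 15  (cmp 3,15)
JLT L0: taken
after LOAD R6, [R5]: R6=M[4]=12
after SUB R3, R6: R3=(-1)-12=-13
after XOR R3, R7: R3=(-13)^3=-16
after ADD R5, 4: R5=4+4=8
after ADD R7, 3: R7=3+3=6
CMP R7, 15  (cmp 6,15)
JLT L0: taken
after LOAD R6, [R5]: R6=M[8]=29
after SUB R3, R6: R3=(-16)-29=-45
after XOR R3, R7: R3=(-45)^6=-43
after ADD R5, 4: R5=8+4=12
after ADD R7, 3: R7=6+3=9
CMP R7, 15  (cmp 9,15)
JLT L0: taken
after LOAD R6, [R5]: R6=M[12]=11
after SUB R3, R6: R3=(-43)-11=-54
after XOR R3, R7: R3=(-54)^9=-61
after ADD R5, 4: R5=12+4=16
after ADD R7, 3: R7=9+3=12
CMP R7, 15  (cmp 12,15)
JLT L0: taken
After step 32: R3 = -61.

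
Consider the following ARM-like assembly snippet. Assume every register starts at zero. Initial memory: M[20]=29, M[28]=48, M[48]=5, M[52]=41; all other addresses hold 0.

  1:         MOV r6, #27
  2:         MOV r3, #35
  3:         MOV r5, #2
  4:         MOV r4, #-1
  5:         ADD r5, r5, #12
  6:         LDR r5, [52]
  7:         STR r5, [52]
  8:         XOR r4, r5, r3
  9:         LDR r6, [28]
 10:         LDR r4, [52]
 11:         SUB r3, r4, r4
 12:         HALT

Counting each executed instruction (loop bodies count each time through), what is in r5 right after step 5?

r6=27
r3=35
r5=2
r4=-1
r5=2+12=14
After step 5: r5 = 14.

14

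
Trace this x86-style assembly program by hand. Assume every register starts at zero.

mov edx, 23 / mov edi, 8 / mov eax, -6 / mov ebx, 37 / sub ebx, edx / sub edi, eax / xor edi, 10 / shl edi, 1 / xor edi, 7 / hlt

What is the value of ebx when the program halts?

14

mov edx, 23 → edx=23
mov edi, 8 → edi=8
mov eax, -6 → eax=-6
mov ebx, 37 → ebx=37
sub ebx, edx → ebx=37-23=14
sub edi, eax → edi=8-(-6)=14
xor edi, 10 → edi=14^10=4
shl edi, 1 → edi=4<<1=8
xor edi, 7 → edi=8^7=15
halt.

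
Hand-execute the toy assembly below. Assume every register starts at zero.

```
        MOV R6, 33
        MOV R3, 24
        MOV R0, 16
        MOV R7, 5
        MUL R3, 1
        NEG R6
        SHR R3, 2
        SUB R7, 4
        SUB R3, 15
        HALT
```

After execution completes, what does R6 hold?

-33

R6=33
R3=24
R0=16
R7=5
R3=24*1=24
R6=-(33)=-33
R3=24>>2=6
R7=5-4=1
R3=6-15=-9
halt.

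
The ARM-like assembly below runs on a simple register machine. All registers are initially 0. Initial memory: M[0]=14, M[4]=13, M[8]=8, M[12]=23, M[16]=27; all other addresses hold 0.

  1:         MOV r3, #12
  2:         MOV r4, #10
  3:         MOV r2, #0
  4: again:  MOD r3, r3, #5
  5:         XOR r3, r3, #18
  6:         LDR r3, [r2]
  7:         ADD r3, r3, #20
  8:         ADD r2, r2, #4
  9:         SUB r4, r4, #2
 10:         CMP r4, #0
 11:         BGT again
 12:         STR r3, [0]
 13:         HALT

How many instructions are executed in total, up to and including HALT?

45

after MOV r3, #12: r3=12
after MOV r4, #10: r4=10
after MOV r2, #0: r2=0
after MOD r3, r3, #5: r3=12%5=2
after XOR r3, r3, #18: r3=2^18=16
after LDR r3, [r2]: r3=M[0]=14
after ADD r3, r3, #20: r3=14+20=34
after ADD r2, r2, #4: r2=0+4=4
after SUB r4, r4, #2: r4=10-2=8
CMP r4, #0  (cmp 8,0)
BGT again: taken
after MOD r3, r3, #5: r3=34%5=4
after XOR r3, r3, #18: r3=4^18=22
after LDR r3, [r2]: r3=M[4]=13
after ADD r3, r3, #20: r3=13+20=33
after ADD r2, r2, #4: r2=4+4=8
after SUB r4, r4, #2: r4=8-2=6
CMP r4, #0  (cmp 6,0)
BGT again: taken
after MOD r3, r3, #5: r3=33%5=3
after XOR r3, r3, #18: r3=3^18=17
after LDR r3, [r2]: r3=M[8]=8
after ADD r3, r3, #20: r3=8+20=28
after ADD r2, r2, #4: r2=8+4=12
after SUB r4, r4, #2: r4=6-2=4
CMP r4, #0  (cmp 4,0)
BGT again: taken
after MOD r3, r3, #5: r3=28%5=3
after XOR r3, r3, #18: r3=3^18=17
after LDR r3, [r2]: r3=M[12]=23
after ADD r3, r3, #20: r3=23+20=43
after ADD r2, r2, #4: r2=12+4=16
after SUB r4, r4, #2: r4=4-2=2
CMP r4, #0  (cmp 2,0)
BGT again: taken
after MOD r3, r3, #5: r3=43%5=3
after XOR r3, r3, #18: r3=3^18=17
after LDR r3, [r2]: r3=M[16]=27
after ADD r3, r3, #20: r3=27+20=47
after ADD r2, r2, #4: r2=16+4=20
after SUB r4, r4, #2: r4=2-2=0
CMP r4, #0  (cmp 0,0)
BGT again: not taken
STR r3, [0] → M[0]=47
halt.
Total executed instructions: 45.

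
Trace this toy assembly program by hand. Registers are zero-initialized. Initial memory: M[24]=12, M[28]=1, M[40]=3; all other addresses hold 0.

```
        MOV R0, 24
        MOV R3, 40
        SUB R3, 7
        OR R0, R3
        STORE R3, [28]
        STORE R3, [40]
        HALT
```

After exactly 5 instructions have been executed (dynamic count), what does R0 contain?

after MOV R0, 24: R0=24
after MOV R3, 40: R3=40
after SUB R3, 7: R3=40-7=33
after OR R0, R3: R0=24|33=57
STORE R3, [28] → M[28]=33
After step 5: R0 = 57.

57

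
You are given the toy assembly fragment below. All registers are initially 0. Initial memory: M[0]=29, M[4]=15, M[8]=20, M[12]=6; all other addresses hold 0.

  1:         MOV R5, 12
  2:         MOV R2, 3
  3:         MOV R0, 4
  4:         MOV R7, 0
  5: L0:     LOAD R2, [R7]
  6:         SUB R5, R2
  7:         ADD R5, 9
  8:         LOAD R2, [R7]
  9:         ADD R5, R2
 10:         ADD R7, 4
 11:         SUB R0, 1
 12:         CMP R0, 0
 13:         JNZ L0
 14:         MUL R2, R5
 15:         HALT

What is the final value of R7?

16

R5=12
R2=3
R0=4
R7=0
R2=M[0]=29
R5=12-29=-17
R5=(-17)+9=-8
R2=M[0]=29
R5=(-8)+29=21
R7=0+4=4
R0=4-1=3
CMP R0, 0  (cmp 3,0)
JNZ L0: taken
R2=M[4]=15
R5=21-15=6
R5=6+9=15
R2=M[4]=15
R5=15+15=30
R7=4+4=8
R0=3-1=2
CMP R0, 0  (cmp 2,0)
JNZ L0: taken
R2=M[8]=20
R5=30-20=10
R5=10+9=19
R2=M[8]=20
R5=19+20=39
R7=8+4=12
R0=2-1=1
CMP R0, 0  (cmp 1,0)
JNZ L0: taken
R2=M[12]=6
R5=39-6=33
R5=33+9=42
R2=M[12]=6
R5=42+6=48
R7=12+4=16
R0=1-1=0
CMP R0, 0  (cmp 0,0)
JNZ L0: not taken
R2=6*48=288
halt.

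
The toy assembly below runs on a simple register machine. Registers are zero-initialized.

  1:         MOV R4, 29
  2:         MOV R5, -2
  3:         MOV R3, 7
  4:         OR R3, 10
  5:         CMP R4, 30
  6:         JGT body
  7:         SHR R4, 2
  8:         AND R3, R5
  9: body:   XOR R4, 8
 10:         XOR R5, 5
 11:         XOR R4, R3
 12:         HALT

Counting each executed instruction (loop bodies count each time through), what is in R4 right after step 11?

MOV R4, 29 → R4=29
MOV R5, -2 → R5=-2
MOV R3, 7 → R3=7
OR R3, 10 → R3=7|10=15
CMP R4, 30  (cmp 29,30)
JGT body: not taken
SHR R4, 2 → R4=29>>2=7
AND R3, R5 → R3=15&(-2)=14
XOR R4, 8 → R4=7^8=15
XOR R5, 5 → R5=(-2)^5=-5
XOR R4, R3 → R4=15^14=1
After step 11: R4 = 1.

1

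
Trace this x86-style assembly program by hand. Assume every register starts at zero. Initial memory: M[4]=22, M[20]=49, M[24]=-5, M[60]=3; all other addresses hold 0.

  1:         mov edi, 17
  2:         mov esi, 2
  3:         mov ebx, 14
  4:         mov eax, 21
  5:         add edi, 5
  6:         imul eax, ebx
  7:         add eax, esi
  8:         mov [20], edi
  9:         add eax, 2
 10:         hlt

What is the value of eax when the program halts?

edi=17
esi=2
ebx=14
eax=21
edi=17+5=22
eax=21*14=294
eax=294+2=296
mov [20], edi → M[20]=22
eax=296+2=298
halt.

298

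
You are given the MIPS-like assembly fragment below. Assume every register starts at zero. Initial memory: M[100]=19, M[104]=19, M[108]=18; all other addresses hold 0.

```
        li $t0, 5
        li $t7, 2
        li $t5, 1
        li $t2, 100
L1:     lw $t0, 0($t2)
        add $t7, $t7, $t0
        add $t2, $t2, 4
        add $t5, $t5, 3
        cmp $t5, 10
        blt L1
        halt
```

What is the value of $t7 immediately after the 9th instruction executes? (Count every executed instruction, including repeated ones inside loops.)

$t0=5
$t7=2
$t5=1
$t2=100
$t0=M[100]=19
$t7=2+19=21
$t2=100+4=104
$t5=1+3=4
cmp $t5, 10  (cmp 4,10)
After step 9: $t7 = 21.

21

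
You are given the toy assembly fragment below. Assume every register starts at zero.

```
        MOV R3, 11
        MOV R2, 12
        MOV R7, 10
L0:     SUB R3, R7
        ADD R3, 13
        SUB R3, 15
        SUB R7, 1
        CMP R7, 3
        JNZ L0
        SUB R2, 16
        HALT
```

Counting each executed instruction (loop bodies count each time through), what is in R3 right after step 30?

-39

R3=11
R2=12
R7=10
R3=11-10=1
R3=1+13=14
R3=14-15=-1
R7=10-1=9
CMP R7, 3  (cmp 9,3)
JNZ L0: taken
R3=(-1)-9=-10
R3=(-10)+13=3
R3=3-15=-12
R7=9-1=8
CMP R7, 3  (cmp 8,3)
JNZ L0: taken
R3=(-12)-8=-20
R3=(-20)+13=-7
R3=(-7)-15=-22
R7=8-1=7
CMP R7, 3  (cmp 7,3)
JNZ L0: taken
R3=(-22)-7=-29
R3=(-29)+13=-16
R3=(-16)-15=-31
R7=7-1=6
CMP R7, 3  (cmp 6,3)
JNZ L0: taken
R3=(-31)-6=-37
R3=(-37)+13=-24
R3=(-24)-15=-39
After step 30: R3 = -39.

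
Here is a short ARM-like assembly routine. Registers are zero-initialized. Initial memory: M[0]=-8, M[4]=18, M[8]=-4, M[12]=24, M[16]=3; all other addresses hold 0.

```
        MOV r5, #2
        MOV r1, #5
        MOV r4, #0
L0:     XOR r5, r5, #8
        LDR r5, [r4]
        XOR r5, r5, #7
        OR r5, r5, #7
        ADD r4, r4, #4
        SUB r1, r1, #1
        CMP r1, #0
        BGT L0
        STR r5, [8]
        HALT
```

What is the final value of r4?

after MOV r5, #2: r5=2
after MOV r1, #5: r1=5
after MOV r4, #0: r4=0
after XOR r5, r5, #8: r5=2^8=10
after LDR r5, [r4]: r5=M[0]=-8
after XOR r5, r5, #7: r5=(-8)^7=-1
after OR r5, r5, #7: r5=(-1)|7=-1
after ADD r4, r4, #4: r4=0+4=4
after SUB r1, r1, #1: r1=5-1=4
CMP r1, #0  (cmp 4,0)
BGT L0: taken
after XOR r5, r5, #8: r5=(-1)^8=-9
after LDR r5, [r4]: r5=M[4]=18
after XOR r5, r5, #7: r5=18^7=21
after OR r5, r5, #7: r5=21|7=23
after ADD r4, r4, #4: r4=4+4=8
after SUB r1, r1, #1: r1=4-1=3
CMP r1, #0  (cmp 3,0)
BGT L0: taken
after XOR r5, r5, #8: r5=23^8=31
after LDR r5, [r4]: r5=M[8]=-4
after XOR r5, r5, #7: r5=(-4)^7=-5
after OR r5, r5, #7: r5=(-5)|7=-1
after ADD r4, r4, #4: r4=8+4=12
after SUB r1, r1, #1: r1=3-1=2
CMP r1, #0  (cmp 2,0)
BGT L0: taken
after XOR r5, r5, #8: r5=(-1)^8=-9
after LDR r5, [r4]: r5=M[12]=24
after XOR r5, r5, #7: r5=24^7=31
after OR r5, r5, #7: r5=31|7=31
after ADD r4, r4, #4: r4=12+4=16
after SUB r1, r1, #1: r1=2-1=1
CMP r1, #0  (cmp 1,0)
BGT L0: taken
after XOR r5, r5, #8: r5=31^8=23
after LDR r5, [r4]: r5=M[16]=3
after XOR r5, r5, #7: r5=3^7=4
after OR r5, r5, #7: r5=4|7=7
after ADD r4, r4, #4: r4=16+4=20
after SUB r1, r1, #1: r1=1-1=0
CMP r1, #0  (cmp 0,0)
BGT L0: not taken
STR r5, [8] → M[8]=7
halt.

20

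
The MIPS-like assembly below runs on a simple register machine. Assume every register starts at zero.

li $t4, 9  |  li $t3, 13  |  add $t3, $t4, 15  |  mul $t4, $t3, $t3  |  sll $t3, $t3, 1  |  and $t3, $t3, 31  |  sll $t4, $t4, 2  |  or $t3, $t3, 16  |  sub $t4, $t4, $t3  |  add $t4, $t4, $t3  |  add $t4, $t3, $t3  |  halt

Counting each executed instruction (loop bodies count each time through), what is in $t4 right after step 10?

$t4=9
$t3=13
$t3=9+15=24
$t4=24*24=576
$t3=24<<1=48
$t3=48&31=16
$t4=576<<2=2304
$t3=16|16=16
$t4=2304-16=2288
$t4=2288+16=2304
After step 10: $t4 = 2304.

2304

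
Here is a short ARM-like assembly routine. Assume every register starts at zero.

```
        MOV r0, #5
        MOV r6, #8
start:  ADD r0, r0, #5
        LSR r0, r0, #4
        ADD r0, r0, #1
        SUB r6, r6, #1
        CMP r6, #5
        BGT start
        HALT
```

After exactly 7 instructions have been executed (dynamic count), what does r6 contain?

after MOV r0, #5: r0=5
after MOV r6, #8: r6=8
after ADD r0, r0, #5: r0=5+5=10
after LSR r0, r0, #4: r0=10>>4=0
after ADD r0, r0, #1: r0=0+1=1
after SUB r6, r6, #1: r6=8-1=7
CMP r6, #5  (cmp 7,5)
After step 7: r6 = 7.

7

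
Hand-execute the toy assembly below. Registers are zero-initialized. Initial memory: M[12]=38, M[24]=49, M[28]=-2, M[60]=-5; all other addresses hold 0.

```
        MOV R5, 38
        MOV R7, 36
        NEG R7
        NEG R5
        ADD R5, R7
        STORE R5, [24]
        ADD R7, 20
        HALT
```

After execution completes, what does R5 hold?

-74

after MOV R5, 38: R5=38
after MOV R7, 36: R7=36
after NEG R7: R7=-(36)=-36
after NEG R5: R5=-(38)=-38
after ADD R5, R7: R5=(-38)+(-36)=-74
STORE R5, [24] → M[24]=-74
after ADD R7, 20: R7=(-36)+20=-16
halt.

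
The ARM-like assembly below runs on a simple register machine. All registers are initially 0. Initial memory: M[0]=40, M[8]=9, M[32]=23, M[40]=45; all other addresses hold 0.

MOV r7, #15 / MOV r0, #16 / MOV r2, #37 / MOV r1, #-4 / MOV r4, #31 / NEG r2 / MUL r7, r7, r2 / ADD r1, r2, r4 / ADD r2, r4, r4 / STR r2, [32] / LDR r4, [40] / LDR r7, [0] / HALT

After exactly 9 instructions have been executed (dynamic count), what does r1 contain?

-6

after MOV r7, #15: r7=15
after MOV r0, #16: r0=16
after MOV r2, #37: r2=37
after MOV r1, #-4: r1=-4
after MOV r4, #31: r4=31
after NEG r2: r2=-(37)=-37
after MUL r7, r7, r2: r7=15*(-37)=-555
after ADD r1, r2, r4: r1=(-37)+31=-6
after ADD r2, r4, r4: r2=31+31=62
After step 9: r1 = -6.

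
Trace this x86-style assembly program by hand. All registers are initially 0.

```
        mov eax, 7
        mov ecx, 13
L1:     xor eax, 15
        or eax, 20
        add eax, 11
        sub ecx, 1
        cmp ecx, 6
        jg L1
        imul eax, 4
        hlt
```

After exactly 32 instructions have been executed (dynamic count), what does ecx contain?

mov eax, 7 → eax=7
mov ecx, 13 → ecx=13
xor eax, 15 → eax=7^15=8
or eax, 20 → eax=8|20=28
add eax, 11 → eax=28+11=39
sub ecx, 1 → ecx=13-1=12
cmp ecx, 6  (cmp 12,6)
jg L1: taken
xor eax, 15 → eax=39^15=40
or eax, 20 → eax=40|20=60
add eax, 11 → eax=60+11=71
sub ecx, 1 → ecx=12-1=11
cmp ecx, 6  (cmp 11,6)
jg L1: taken
xor eax, 15 → eax=71^15=72
or eax, 20 → eax=72|20=92
add eax, 11 → eax=92+11=103
sub ecx, 1 → ecx=11-1=10
cmp ecx, 6  (cmp 10,6)
jg L1: taken
xor eax, 15 → eax=103^15=104
or eax, 20 → eax=104|20=124
add eax, 11 → eax=124+11=135
sub ecx, 1 → ecx=10-1=9
cmp ecx, 6  (cmp 9,6)
jg L1: taken
xor eax, 15 → eax=135^15=136
or eax, 20 → eax=136|20=156
add eax, 11 → eax=156+11=167
sub ecx, 1 → ecx=9-1=8
cmp ecx, 6  (cmp 8,6)
jg L1: taken
After step 32: ecx = 8.

8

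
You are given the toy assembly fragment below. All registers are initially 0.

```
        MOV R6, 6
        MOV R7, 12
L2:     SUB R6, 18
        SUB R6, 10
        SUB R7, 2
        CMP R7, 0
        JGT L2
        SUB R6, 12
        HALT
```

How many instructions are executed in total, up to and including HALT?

after MOV R6, 6: R6=6
after MOV R7, 12: R7=12
after SUB R6, 18: R6=6-18=-12
after SUB R6, 10: R6=(-12)-10=-22
after SUB R7, 2: R7=12-2=10
CMP R7, 0  (cmp 10,0)
JGT L2: taken
after SUB R6, 18: R6=(-22)-18=-40
after SUB R6, 10: R6=(-40)-10=-50
after SUB R7, 2: R7=10-2=8
CMP R7, 0  (cmp 8,0)
JGT L2: taken
after SUB R6, 18: R6=(-50)-18=-68
after SUB R6, 10: R6=(-68)-10=-78
after SUB R7, 2: R7=8-2=6
CMP R7, 0  (cmp 6,0)
JGT L2: taken
after SUB R6, 18: R6=(-78)-18=-96
after SUB R6, 10: R6=(-96)-10=-106
after SUB R7, 2: R7=6-2=4
CMP R7, 0  (cmp 4,0)
JGT L2: taken
after SUB R6, 18: R6=(-106)-18=-124
after SUB R6, 10: R6=(-124)-10=-134
after SUB R7, 2: R7=4-2=2
CMP R7, 0  (cmp 2,0)
JGT L2: taken
after SUB R6, 18: R6=(-134)-18=-152
after SUB R6, 10: R6=(-152)-10=-162
after SUB R7, 2: R7=2-2=0
CMP R7, 0  (cmp 0,0)
JGT L2: not taken
after SUB R6, 12: R6=(-162)-12=-174
halt.
Total executed instructions: 34.

34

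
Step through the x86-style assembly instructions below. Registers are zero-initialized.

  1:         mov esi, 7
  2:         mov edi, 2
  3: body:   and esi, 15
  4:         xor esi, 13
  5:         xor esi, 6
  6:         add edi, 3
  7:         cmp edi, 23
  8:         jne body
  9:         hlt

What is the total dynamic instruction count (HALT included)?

45

esi=7
edi=2
esi=7&15=7
esi=7^13=10
esi=10^6=12
edi=2+3=5
cmp edi, 23  (cmp 5,23)
jne body: taken
esi=12&15=12
esi=12^13=1
esi=1^6=7
edi=5+3=8
cmp edi, 23  (cmp 8,23)
jne body: taken
esi=7&15=7
esi=7^13=10
esi=10^6=12
edi=8+3=11
cmp edi, 23  (cmp 11,23)
jne body: taken
esi=12&15=12
esi=12^13=1
esi=1^6=7
edi=11+3=14
cmp edi, 23  (cmp 14,23)
jne body: taken
esi=7&15=7
esi=7^13=10
esi=10^6=12
edi=14+3=17
cmp edi, 23  (cmp 17,23)
jne body: taken
esi=12&15=12
esi=12^13=1
esi=1^6=7
edi=17+3=20
cmp edi, 23  (cmp 20,23)
jne body: taken
esi=7&15=7
esi=7^13=10
esi=10^6=12
edi=20+3=23
cmp edi, 23  (cmp 23,23)
jne body: not taken
halt.
Total executed instructions: 45.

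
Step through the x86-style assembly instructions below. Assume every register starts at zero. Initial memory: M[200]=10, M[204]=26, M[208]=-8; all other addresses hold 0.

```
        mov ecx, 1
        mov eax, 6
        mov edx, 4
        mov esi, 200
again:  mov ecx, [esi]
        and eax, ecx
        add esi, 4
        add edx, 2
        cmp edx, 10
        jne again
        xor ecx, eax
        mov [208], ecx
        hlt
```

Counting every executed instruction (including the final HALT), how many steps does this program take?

ecx=1
eax=6
edx=4
esi=200
ecx=M[200]=10
eax=6&10=2
esi=200+4=204
edx=4+2=6
cmp edx, 10  (cmp 6,10)
jne again: taken
ecx=M[204]=26
eax=2&26=2
esi=204+4=208
edx=6+2=8
cmp edx, 10  (cmp 8,10)
jne again: taken
ecx=M[208]=-8
eax=2&(-8)=0
esi=208+4=212
edx=8+2=10
cmp edx, 10  (cmp 10,10)
jne again: not taken
ecx=(-8)^0=-8
mov [208], ecx → M[208]=-8
halt.
Total executed instructions: 25.

25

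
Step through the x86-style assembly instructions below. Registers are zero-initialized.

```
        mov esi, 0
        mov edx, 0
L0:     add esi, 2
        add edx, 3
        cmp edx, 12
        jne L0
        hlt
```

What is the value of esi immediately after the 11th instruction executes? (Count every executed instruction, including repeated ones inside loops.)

6

after mov esi, 0: esi=0
after mov edx, 0: edx=0
after add esi, 2: esi=0+2=2
after add edx, 3: edx=0+3=3
cmp edx, 12  (cmp 3,12)
jne L0: taken
after add esi, 2: esi=2+2=4
after add edx, 3: edx=3+3=6
cmp edx, 12  (cmp 6,12)
jne L0: taken
after add esi, 2: esi=4+2=6
After step 11: esi = 6.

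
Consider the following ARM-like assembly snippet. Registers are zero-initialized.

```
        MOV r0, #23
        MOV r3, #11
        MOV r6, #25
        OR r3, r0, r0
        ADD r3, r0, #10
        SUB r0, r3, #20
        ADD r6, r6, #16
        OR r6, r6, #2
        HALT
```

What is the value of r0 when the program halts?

13

r0=23
r3=11
r6=25
r3=23|23=23
r3=23+10=33
r0=33-20=13
r6=25+16=41
r6=41|2=43
halt.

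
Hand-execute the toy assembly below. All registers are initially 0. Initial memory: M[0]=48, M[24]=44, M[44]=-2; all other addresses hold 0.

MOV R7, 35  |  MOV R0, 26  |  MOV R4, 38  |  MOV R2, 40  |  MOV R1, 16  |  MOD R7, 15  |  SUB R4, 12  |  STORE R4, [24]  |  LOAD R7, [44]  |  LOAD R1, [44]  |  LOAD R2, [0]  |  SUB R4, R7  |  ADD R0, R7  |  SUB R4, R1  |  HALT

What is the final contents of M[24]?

26

MOV R7, 35 → R7=35
MOV R0, 26 → R0=26
MOV R4, 38 → R4=38
MOV R2, 40 → R2=40
MOV R1, 16 → R1=16
MOD R7, 15 → R7=35%15=5
SUB R4, 12 → R4=38-12=26
STORE R4, [24] → M[24]=26
LOAD R7, [44] → R7=M[44]=-2
LOAD R1, [44] → R1=M[44]=-2
LOAD R2, [0] → R2=M[0]=48
SUB R4, R7 → R4=26-(-2)=28
ADD R0, R7 → R0=26+(-2)=24
SUB R4, R1 → R4=28-(-2)=30
halt.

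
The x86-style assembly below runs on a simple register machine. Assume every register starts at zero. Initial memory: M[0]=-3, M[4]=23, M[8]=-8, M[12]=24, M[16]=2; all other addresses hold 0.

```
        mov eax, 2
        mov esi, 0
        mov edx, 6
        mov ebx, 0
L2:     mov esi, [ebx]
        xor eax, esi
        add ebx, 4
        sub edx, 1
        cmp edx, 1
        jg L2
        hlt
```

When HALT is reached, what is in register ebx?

after mov eax, 2: eax=2
after mov esi, 0: esi=0
after mov edx, 6: edx=6
after mov ebx, 0: ebx=0
after mov esi, [ebx]: esi=M[0]=-3
after xor eax, esi: eax=2^(-3)=-1
after add ebx, 4: ebx=0+4=4
after sub edx, 1: edx=6-1=5
cmp edx, 1  (cmp 5,1)
jg L2: taken
after mov esi, [ebx]: esi=M[4]=23
after xor eax, esi: eax=(-1)^23=-24
after add ebx, 4: ebx=4+4=8
after sub edx, 1: edx=5-1=4
cmp edx, 1  (cmp 4,1)
jg L2: taken
after mov esi, [ebx]: esi=M[8]=-8
after xor eax, esi: eax=(-24)^(-8)=16
after add ebx, 4: ebx=8+4=12
after sub edx, 1: edx=4-1=3
cmp edx, 1  (cmp 3,1)
jg L2: taken
after mov esi, [ebx]: esi=M[12]=24
after xor eax, esi: eax=16^24=8
after add ebx, 4: ebx=12+4=16
after sub edx, 1: edx=3-1=2
cmp edx, 1  (cmp 2,1)
jg L2: taken
after mov esi, [ebx]: esi=M[16]=2
after xor eax, esi: eax=8^2=10
after add ebx, 4: ebx=16+4=20
after sub edx, 1: edx=2-1=1
cmp edx, 1  (cmp 1,1)
jg L2: not taken
halt.

20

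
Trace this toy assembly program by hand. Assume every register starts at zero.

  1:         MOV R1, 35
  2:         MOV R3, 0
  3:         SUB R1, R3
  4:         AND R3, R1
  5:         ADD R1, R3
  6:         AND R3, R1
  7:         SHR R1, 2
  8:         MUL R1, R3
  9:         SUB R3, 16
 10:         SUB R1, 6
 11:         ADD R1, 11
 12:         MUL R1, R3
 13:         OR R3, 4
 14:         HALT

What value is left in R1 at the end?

MOV R1, 35 → R1=35
MOV R3, 0 → R3=0
SUB R1, R3 → R1=35-0=35
AND R3, R1 → R3=0&35=0
ADD R1, R3 → R1=35+0=35
AND R3, R1 → R3=0&35=0
SHR R1, 2 → R1=35>>2=8
MUL R1, R3 → R1=8*0=0
SUB R3, 16 → R3=0-16=-16
SUB R1, 6 → R1=0-6=-6
ADD R1, 11 → R1=(-6)+11=5
MUL R1, R3 → R1=5*(-16)=-80
OR R3, 4 → R3=(-16)|4=-12
halt.

-80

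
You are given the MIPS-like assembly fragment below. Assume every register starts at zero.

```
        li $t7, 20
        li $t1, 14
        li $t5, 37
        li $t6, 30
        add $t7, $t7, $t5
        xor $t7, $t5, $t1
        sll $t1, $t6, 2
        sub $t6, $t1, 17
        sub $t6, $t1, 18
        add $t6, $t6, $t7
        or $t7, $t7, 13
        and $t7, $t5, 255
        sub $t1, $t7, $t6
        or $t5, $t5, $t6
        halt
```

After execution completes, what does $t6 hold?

145

after li $t7, 20: $t7=20
after li $t1, 14: $t1=14
after li $t5, 37: $t5=37
after li $t6, 30: $t6=30
after add $t7, $t7, $t5: $t7=20+37=57
after xor $t7, $t5, $t1: $t7=37^14=43
after sll $t1, $t6, 2: $t1=30<<2=120
after sub $t6, $t1, 17: $t6=120-17=103
after sub $t6, $t1, 18: $t6=120-18=102
after add $t6, $t6, $t7: $t6=102+43=145
after or $t7, $t7, 13: $t7=43|13=47
after and $t7, $t5, 255: $t7=37&255=37
after sub $t1, $t7, $t6: $t1=37-145=-108
after or $t5, $t5, $t6: $t5=37|145=181
halt.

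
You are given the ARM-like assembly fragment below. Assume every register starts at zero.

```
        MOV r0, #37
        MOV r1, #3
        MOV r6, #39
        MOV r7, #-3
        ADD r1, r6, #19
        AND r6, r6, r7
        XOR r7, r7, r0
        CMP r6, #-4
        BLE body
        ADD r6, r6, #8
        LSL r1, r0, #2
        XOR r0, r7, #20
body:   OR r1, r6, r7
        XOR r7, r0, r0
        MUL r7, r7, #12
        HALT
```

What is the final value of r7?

0

after MOV r0, #37: r0=37
after MOV r1, #3: r1=3
after MOV r6, #39: r6=39
after MOV r7, #-3: r7=-3
after ADD r1, r6, #19: r1=39+19=58
after AND r6, r6, r7: r6=39&(-3)=37
after XOR r7, r7, r0: r7=(-3)^37=-40
CMP r6, #-4  (cmp 37,-4)
BLE body: not taken
after ADD r6, r6, #8: r6=37+8=45
after LSL r1, r0, #2: r1=37<<2=148
after XOR r0, r7, #20: r0=(-40)^20=-52
after OR r1, r6, r7: r1=45|(-40)=-3
after XOR r7, r0, r0: r7=(-52)^(-52)=0
after MUL r7, r7, #12: r7=0*12=0
halt.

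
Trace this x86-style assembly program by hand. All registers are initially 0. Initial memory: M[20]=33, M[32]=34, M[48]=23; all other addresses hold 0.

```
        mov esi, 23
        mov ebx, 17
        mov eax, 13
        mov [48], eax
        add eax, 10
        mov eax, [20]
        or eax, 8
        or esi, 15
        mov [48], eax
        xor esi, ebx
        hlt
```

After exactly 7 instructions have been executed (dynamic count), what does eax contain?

41

after mov esi, 23: esi=23
after mov ebx, 17: ebx=17
after mov eax, 13: eax=13
mov [48], eax → M[48]=13
after add eax, 10: eax=13+10=23
after mov eax, [20]: eax=M[20]=33
after or eax, 8: eax=33|8=41
After step 7: eax = 41.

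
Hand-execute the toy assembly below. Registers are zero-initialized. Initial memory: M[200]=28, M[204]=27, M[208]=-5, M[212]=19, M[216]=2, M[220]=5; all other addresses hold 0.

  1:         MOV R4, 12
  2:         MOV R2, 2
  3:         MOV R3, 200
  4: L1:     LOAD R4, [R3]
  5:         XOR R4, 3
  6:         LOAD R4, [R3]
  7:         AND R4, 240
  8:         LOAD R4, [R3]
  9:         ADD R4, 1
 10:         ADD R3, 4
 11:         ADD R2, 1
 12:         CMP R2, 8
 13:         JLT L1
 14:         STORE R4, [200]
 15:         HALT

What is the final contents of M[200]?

6

after MOV R4, 12: R4=12
after MOV R2, 2: R2=2
after MOV R3, 200: R3=200
after LOAD R4, [R3]: R4=M[200]=28
after XOR R4, 3: R4=28^3=31
after LOAD R4, [R3]: R4=M[200]=28
after AND R4, 240: R4=28&240=16
after LOAD R4, [R3]: R4=M[200]=28
after ADD R4, 1: R4=28+1=29
after ADD R3, 4: R3=200+4=204
after ADD R2, 1: R2=2+1=3
CMP R2, 8  (cmp 3,8)
JLT L1: taken
after LOAD R4, [R3]: R4=M[204]=27
after XOR R4, 3: R4=27^3=24
after LOAD R4, [R3]: R4=M[204]=27
after AND R4, 240: R4=27&240=16
after LOAD R4, [R3]: R4=M[204]=27
after ADD R4, 1: R4=27+1=28
after ADD R3, 4: R3=204+4=208
after ADD R2, 1: R2=3+1=4
CMP R2, 8  (cmp 4,8)
JLT L1: taken
after LOAD R4, [R3]: R4=M[208]=-5
after XOR R4, 3: R4=(-5)^3=-8
after LOAD R4, [R3]: R4=M[208]=-5
after AND R4, 240: R4=(-5)&240=240
after LOAD R4, [R3]: R4=M[208]=-5
after ADD R4, 1: R4=(-5)+1=-4
after ADD R3, 4: R3=208+4=212
after ADD R2, 1: R2=4+1=5
CMP R2, 8  (cmp 5,8)
JLT L1: taken
after LOAD R4, [R3]: R4=M[212]=19
after XOR R4, 3: R4=19^3=16
after LOAD R4, [R3]: R4=M[212]=19
after AND R4, 240: R4=19&240=16
after LOAD R4, [R3]: R4=M[212]=19
after ADD R4, 1: R4=19+1=20
after ADD R3, 4: R3=212+4=216
after ADD R2, 1: R2=5+1=6
CMP R2, 8  (cmp 6,8)
JLT L1: taken
after LOAD R4, [R3]: R4=M[216]=2
after XOR R4, 3: R4=2^3=1
after LOAD R4, [R3]: R4=M[216]=2
after AND R4, 240: R4=2&240=0
after LOAD R4, [R3]: R4=M[216]=2
after ADD R4, 1: R4=2+1=3
after ADD R3, 4: R3=216+4=220
after ADD R2, 1: R2=6+1=7
CMP R2, 8  (cmp 7,8)
JLT L1: taken
after LOAD R4, [R3]: R4=M[220]=5
after XOR R4, 3: R4=5^3=6
after LOAD R4, [R3]: R4=M[220]=5
after AND R4, 240: R4=5&240=0
after LOAD R4, [R3]: R4=M[220]=5
after ADD R4, 1: R4=5+1=6
after ADD R3, 4: R3=220+4=224
after ADD R2, 1: R2=7+1=8
CMP R2, 8  (cmp 8,8)
JLT L1: not taken
STORE R4, [200] → M[200]=6
halt.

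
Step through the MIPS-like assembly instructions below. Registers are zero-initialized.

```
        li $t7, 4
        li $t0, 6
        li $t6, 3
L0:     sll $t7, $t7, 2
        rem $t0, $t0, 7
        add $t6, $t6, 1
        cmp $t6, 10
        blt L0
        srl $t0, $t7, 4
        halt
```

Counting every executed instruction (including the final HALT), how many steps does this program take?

$t7=4
$t0=6
$t6=3
$t7=4<<2=16
$t0=6%7=6
$t6=3+1=4
cmp $t6, 10  (cmp 4,10)
blt L0: taken
$t7=16<<2=64
$t0=6%7=6
$t6=4+1=5
cmp $t6, 10  (cmp 5,10)
blt L0: taken
$t7=64<<2=256
$t0=6%7=6
$t6=5+1=6
cmp $t6, 10  (cmp 6,10)
blt L0: taken
$t7=256<<2=1024
$t0=6%7=6
$t6=6+1=7
cmp $t6, 10  (cmp 7,10)
blt L0: taken
$t7=1024<<2=4096
$t0=6%7=6
$t6=7+1=8
cmp $t6, 10  (cmp 8,10)
blt L0: taken
$t7=4096<<2=16384
$t0=6%7=6
$t6=8+1=9
cmp $t6, 10  (cmp 9,10)
blt L0: taken
$t7=16384<<2=65536
$t0=6%7=6
$t6=9+1=10
cmp $t6, 10  (cmp 10,10)
blt L0: not taken
$t0=65536>>4=4096
halt.
Total executed instructions: 40.

40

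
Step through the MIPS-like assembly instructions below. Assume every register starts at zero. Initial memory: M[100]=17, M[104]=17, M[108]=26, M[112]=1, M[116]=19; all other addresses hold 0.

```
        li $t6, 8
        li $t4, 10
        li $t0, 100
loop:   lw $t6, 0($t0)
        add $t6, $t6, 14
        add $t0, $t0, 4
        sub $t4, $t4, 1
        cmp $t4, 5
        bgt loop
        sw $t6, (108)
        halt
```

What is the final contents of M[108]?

33

li $t6, 8 → $t6=8
li $t4, 10 → $t4=10
li $t0, 100 → $t0=100
lw $t6, 0($t0) → $t6=M[100]=17
add $t6, $t6, 14 → $t6=17+14=31
add $t0, $t0, 4 → $t0=100+4=104
sub $t4, $t4, 1 → $t4=10-1=9
cmp $t4, 5  (cmp 9,5)
bgt loop: taken
lw $t6, 0($t0) → $t6=M[104]=17
add $t6, $t6, 14 → $t6=17+14=31
add $t0, $t0, 4 → $t0=104+4=108
sub $t4, $t4, 1 → $t4=9-1=8
cmp $t4, 5  (cmp 8,5)
bgt loop: taken
lw $t6, 0($t0) → $t6=M[108]=26
add $t6, $t6, 14 → $t6=26+14=40
add $t0, $t0, 4 → $t0=108+4=112
sub $t4, $t4, 1 → $t4=8-1=7
cmp $t4, 5  (cmp 7,5)
bgt loop: taken
lw $t6, 0($t0) → $t6=M[112]=1
add $t6, $t6, 14 → $t6=1+14=15
add $t0, $t0, 4 → $t0=112+4=116
sub $t4, $t4, 1 → $t4=7-1=6
cmp $t4, 5  (cmp 6,5)
bgt loop: taken
lw $t6, 0($t0) → $t6=M[116]=19
add $t6, $t6, 14 → $t6=19+14=33
add $t0, $t0, 4 → $t0=116+4=120
sub $t4, $t4, 1 → $t4=6-1=5
cmp $t4, 5  (cmp 5,5)
bgt loop: not taken
sw $t6, (108) → M[108]=33
halt.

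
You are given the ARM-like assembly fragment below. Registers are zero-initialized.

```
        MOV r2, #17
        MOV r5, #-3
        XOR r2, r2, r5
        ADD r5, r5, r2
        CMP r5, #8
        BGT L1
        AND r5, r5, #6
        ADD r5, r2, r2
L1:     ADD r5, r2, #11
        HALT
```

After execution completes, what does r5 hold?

-9

after MOV r2, #17: r2=17
after MOV r5, #-3: r5=-3
after XOR r2, r2, r5: r2=17^(-3)=-20
after ADD r5, r5, r2: r5=(-3)+(-20)=-23
CMP r5, #8  (cmp -23,8)
BGT L1: not taken
after AND r5, r5, #6: r5=(-23)&6=0
after ADD r5, r2, r2: r5=(-20)+(-20)=-40
after ADD r5, r2, #11: r5=(-20)+11=-9
halt.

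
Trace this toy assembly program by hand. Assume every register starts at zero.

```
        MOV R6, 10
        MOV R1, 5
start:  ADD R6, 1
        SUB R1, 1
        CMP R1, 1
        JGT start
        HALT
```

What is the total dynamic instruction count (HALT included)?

19

MOV R6, 10 → R6=10
MOV R1, 5 → R1=5
ADD R6, 1 → R6=10+1=11
SUB R1, 1 → R1=5-1=4
CMP R1, 1  (cmp 4,1)
JGT start: taken
ADD R6, 1 → R6=11+1=12
SUB R1, 1 → R1=4-1=3
CMP R1, 1  (cmp 3,1)
JGT start: taken
ADD R6, 1 → R6=12+1=13
SUB R1, 1 → R1=3-1=2
CMP R1, 1  (cmp 2,1)
JGT start: taken
ADD R6, 1 → R6=13+1=14
SUB R1, 1 → R1=2-1=1
CMP R1, 1  (cmp 1,1)
JGT start: not taken
halt.
Total executed instructions: 19.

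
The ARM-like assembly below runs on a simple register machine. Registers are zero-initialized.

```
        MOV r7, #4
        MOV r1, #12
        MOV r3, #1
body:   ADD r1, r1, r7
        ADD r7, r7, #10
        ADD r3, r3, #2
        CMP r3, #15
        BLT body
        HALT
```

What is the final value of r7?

74

MOV r7, #4 → r7=4
MOV r1, #12 → r1=12
MOV r3, #1 → r3=1
ADD r1, r1, r7 → r1=12+4=16
ADD r7, r7, #10 → r7=4+10=14
ADD r3, r3, #2 → r3=1+2=3
CMP r3, #15  (cmp 3,15)
BLT body: taken
ADD r1, r1, r7 → r1=16+14=30
ADD r7, r7, #10 → r7=14+10=24
ADD r3, r3, #2 → r3=3+2=5
CMP r3, #15  (cmp 5,15)
BLT body: taken
ADD r1, r1, r7 → r1=30+24=54
ADD r7, r7, #10 → r7=24+10=34
ADD r3, r3, #2 → r3=5+2=7
CMP r3, #15  (cmp 7,15)
BLT body: taken
ADD r1, r1, r7 → r1=54+34=88
ADD r7, r7, #10 → r7=34+10=44
ADD r3, r3, #2 → r3=7+2=9
CMP r3, #15  (cmp 9,15)
BLT body: taken
ADD r1, r1, r7 → r1=88+44=132
ADD r7, r7, #10 → r7=44+10=54
ADD r3, r3, #2 → r3=9+2=11
CMP r3, #15  (cmp 11,15)
BLT body: taken
ADD r1, r1, r7 → r1=132+54=186
ADD r7, r7, #10 → r7=54+10=64
ADD r3, r3, #2 → r3=11+2=13
CMP r3, #15  (cmp 13,15)
BLT body: taken
ADD r1, r1, r7 → r1=186+64=250
ADD r7, r7, #10 → r7=64+10=74
ADD r3, r3, #2 → r3=13+2=15
CMP r3, #15  (cmp 15,15)
BLT body: not taken
halt.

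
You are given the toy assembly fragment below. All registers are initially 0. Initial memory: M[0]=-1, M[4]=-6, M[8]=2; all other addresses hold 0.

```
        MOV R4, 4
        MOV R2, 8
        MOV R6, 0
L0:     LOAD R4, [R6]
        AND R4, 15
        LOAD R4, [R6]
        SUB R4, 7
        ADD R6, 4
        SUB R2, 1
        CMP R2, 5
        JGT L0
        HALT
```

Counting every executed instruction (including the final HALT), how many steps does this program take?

MOV R4, 4 → R4=4
MOV R2, 8 → R2=8
MOV R6, 0 → R6=0
LOAD R4, [R6] → R4=M[0]=-1
AND R4, 15 → R4=(-1)&15=15
LOAD R4, [R6] → R4=M[0]=-1
SUB R4, 7 → R4=(-1)-7=-8
ADD R6, 4 → R6=0+4=4
SUB R2, 1 → R2=8-1=7
CMP R2, 5  (cmp 7,5)
JGT L0: taken
LOAD R4, [R6] → R4=M[4]=-6
AND R4, 15 → R4=(-6)&15=10
LOAD R4, [R6] → R4=M[4]=-6
SUB R4, 7 → R4=(-6)-7=-13
ADD R6, 4 → R6=4+4=8
SUB R2, 1 → R2=7-1=6
CMP R2, 5  (cmp 6,5)
JGT L0: taken
LOAD R4, [R6] → R4=M[8]=2
AND R4, 15 → R4=2&15=2
LOAD R4, [R6] → R4=M[8]=2
SUB R4, 7 → R4=2-7=-5
ADD R6, 4 → R6=8+4=12
SUB R2, 1 → R2=6-1=5
CMP R2, 5  (cmp 5,5)
JGT L0: not taken
halt.
Total executed instructions: 28.

28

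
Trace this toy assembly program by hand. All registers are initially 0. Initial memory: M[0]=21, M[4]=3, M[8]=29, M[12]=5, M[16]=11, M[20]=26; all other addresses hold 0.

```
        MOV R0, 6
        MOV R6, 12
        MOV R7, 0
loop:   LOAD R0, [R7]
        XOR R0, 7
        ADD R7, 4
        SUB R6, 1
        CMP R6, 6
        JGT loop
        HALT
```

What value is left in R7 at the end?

MOV R0, 6 → R0=6
MOV R6, 12 → R6=12
MOV R7, 0 → R7=0
LOAD R0, [R7] → R0=M[0]=21
XOR R0, 7 → R0=21^7=18
ADD R7, 4 → R7=0+4=4
SUB R6, 1 → R6=12-1=11
CMP R6, 6  (cmp 11,6)
JGT loop: taken
LOAD R0, [R7] → R0=M[4]=3
XOR R0, 7 → R0=3^7=4
ADD R7, 4 → R7=4+4=8
SUB R6, 1 → R6=11-1=10
CMP R6, 6  (cmp 10,6)
JGT loop: taken
LOAD R0, [R7] → R0=M[8]=29
XOR R0, 7 → R0=29^7=26
ADD R7, 4 → R7=8+4=12
SUB R6, 1 → R6=10-1=9
CMP R6, 6  (cmp 9,6)
JGT loop: taken
LOAD R0, [R7] → R0=M[12]=5
XOR R0, 7 → R0=5^7=2
ADD R7, 4 → R7=12+4=16
SUB R6, 1 → R6=9-1=8
CMP R6, 6  (cmp 8,6)
JGT loop: taken
LOAD R0, [R7] → R0=M[16]=11
XOR R0, 7 → R0=11^7=12
ADD R7, 4 → R7=16+4=20
SUB R6, 1 → R6=8-1=7
CMP R6, 6  (cmp 7,6)
JGT loop: taken
LOAD R0, [R7] → R0=M[20]=26
XOR R0, 7 → R0=26^7=29
ADD R7, 4 → R7=20+4=24
SUB R6, 1 → R6=7-1=6
CMP R6, 6  (cmp 6,6)
JGT loop: not taken
halt.

24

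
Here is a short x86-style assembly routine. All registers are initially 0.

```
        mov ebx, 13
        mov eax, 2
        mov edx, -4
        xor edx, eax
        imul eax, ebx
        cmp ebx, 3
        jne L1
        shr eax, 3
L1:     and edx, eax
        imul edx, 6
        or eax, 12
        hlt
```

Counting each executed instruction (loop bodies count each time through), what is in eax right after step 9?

26

after mov ebx, 13: ebx=13
after mov eax, 2: eax=2
after mov edx, -4: edx=-4
after xor edx, eax: edx=(-4)^2=-2
after imul eax, ebx: eax=2*13=26
cmp ebx, 3  (cmp 13,3)
jne L1: taken
after and edx, eax: edx=(-2)&26=26
after imul edx, 6: edx=26*6=156
After step 9: eax = 26.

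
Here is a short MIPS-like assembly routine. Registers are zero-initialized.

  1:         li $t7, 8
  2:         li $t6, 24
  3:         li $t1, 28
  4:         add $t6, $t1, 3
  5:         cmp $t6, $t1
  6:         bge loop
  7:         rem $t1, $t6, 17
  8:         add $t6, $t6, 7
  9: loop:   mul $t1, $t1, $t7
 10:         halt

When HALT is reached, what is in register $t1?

224

after li $t7, 8: $t7=8
after li $t6, 24: $t6=24
after li $t1, 28: $t1=28
after add $t6, $t1, 3: $t6=28+3=31
cmp $t6, $t1  (cmp 31,28)
bge loop: taken
after mul $t1, $t1, $t7: $t1=28*8=224
halt.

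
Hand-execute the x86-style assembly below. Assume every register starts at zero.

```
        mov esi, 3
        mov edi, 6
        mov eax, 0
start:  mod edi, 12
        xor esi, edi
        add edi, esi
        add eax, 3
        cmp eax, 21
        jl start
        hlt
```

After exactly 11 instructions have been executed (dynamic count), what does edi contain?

11

esi=3
edi=6
eax=0
edi=6%12=6
esi=3^6=5
edi=6+5=11
eax=0+3=3
cmp eax, 21  (cmp 3,21)
jl start: taken
edi=11%12=11
esi=5^11=14
After step 11: edi = 11.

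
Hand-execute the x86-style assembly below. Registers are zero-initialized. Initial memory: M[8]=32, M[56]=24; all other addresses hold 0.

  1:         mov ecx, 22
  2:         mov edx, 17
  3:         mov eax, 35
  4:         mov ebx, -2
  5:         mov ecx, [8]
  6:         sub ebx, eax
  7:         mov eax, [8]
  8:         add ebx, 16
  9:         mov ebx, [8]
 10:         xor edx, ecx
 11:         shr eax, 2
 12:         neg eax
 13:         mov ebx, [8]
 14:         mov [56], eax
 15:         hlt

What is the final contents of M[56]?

-8

ecx=22
edx=17
eax=35
ebx=-2
ecx=M[8]=32
ebx=(-2)-35=-37
eax=M[8]=32
ebx=(-37)+16=-21
ebx=M[8]=32
edx=17^32=49
eax=32>>2=8
eax=-(8)=-8
ebx=M[8]=32
mov [56], eax → M[56]=-8
halt.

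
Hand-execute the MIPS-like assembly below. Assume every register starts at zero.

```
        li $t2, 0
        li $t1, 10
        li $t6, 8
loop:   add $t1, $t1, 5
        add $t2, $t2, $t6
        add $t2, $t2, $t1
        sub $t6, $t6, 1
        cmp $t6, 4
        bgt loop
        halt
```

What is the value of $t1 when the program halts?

30

after li $t2, 0: $t2=0
after li $t1, 10: $t1=10
after li $t6, 8: $t6=8
after add $t1, $t1, 5: $t1=10+5=15
after add $t2, $t2, $t6: $t2=0+8=8
after add $t2, $t2, $t1: $t2=8+15=23
after sub $t6, $t6, 1: $t6=8-1=7
cmp $t6, 4  (cmp 7,4)
bgt loop: taken
after add $t1, $t1, 5: $t1=15+5=20
after add $t2, $t2, $t6: $t2=23+7=30
after add $t2, $t2, $t1: $t2=30+20=50
after sub $t6, $t6, 1: $t6=7-1=6
cmp $t6, 4  (cmp 6,4)
bgt loop: taken
after add $t1, $t1, 5: $t1=20+5=25
after add $t2, $t2, $t6: $t2=50+6=56
after add $t2, $t2, $t1: $t2=56+25=81
after sub $t6, $t6, 1: $t6=6-1=5
cmp $t6, 4  (cmp 5,4)
bgt loop: taken
after add $t1, $t1, 5: $t1=25+5=30
after add $t2, $t2, $t6: $t2=81+5=86
after add $t2, $t2, $t1: $t2=86+30=116
after sub $t6, $t6, 1: $t6=5-1=4
cmp $t6, 4  (cmp 4,4)
bgt loop: not taken
halt.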